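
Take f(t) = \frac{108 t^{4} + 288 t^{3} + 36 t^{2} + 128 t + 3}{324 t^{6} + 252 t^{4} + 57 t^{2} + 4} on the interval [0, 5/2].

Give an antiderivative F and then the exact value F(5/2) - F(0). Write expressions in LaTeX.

Antiderivative: F(t) = \frac{18 t^{2} \operatorname{atan}{\left(\frac{3 t}{2} \right)} + 3 \operatorname{atan}{\left(\frac{3 t}{2} \right)} - 16}{6 \left(6 t^{2} + 1\right)}; value = \frac{\operatorname{atan}{\left(\frac{15}{4} \right)}}{2} + \frac{200}{77}

A candidate is checked by its d/dt: the result must match f(t).
F(t) = \frac{18 t^{2} \operatorname{atan}{\left(\frac{3 t}{2} \right)} + 3 \operatorname{atan}{\left(\frac{3 t}{2} \right)} - 16}{6 \left(6 t^{2} + 1\right)} is an antiderivative of f.
Check: d/dt[\frac{18 t^{2} \operatorname{atan}{\left(\frac{3 t}{2} \right)} + 3 \operatorname{atan}{\left(\frac{3 t}{2} \right)} - 16}{6 \left(6 t^{2} + 1\right)}] = \frac{108 t^{4} + 288 t^{3} + 36 t^{2} + 128 t + 3}{324 t^{6} + 252 t^{4} + 57 t^{2} + 4} = f(t).
F(5/2) = - \frac{16}{231} + \frac{\operatorname{atan}{\left(\frac{15}{4} \right)}}{2}; F(0) = - \frac{8}{3}.
Integral = F(5/2) - F(0) = \frac{\operatorname{atan}{\left(\frac{15}{4} \right)}}{2} + \frac{200}{77}.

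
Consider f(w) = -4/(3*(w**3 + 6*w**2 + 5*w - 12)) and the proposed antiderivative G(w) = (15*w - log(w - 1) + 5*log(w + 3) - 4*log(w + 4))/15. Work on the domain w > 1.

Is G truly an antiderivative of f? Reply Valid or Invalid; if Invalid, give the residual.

d/dw[G] = (3*w**3 + 18*w**2 + 15*w - 40)/(3*w**3 + 18*w**2 + 15*w - 36)
d/dw[G] - f(w) = 1 != 0.

Invalid: d/dw[G] - f = 1, which is not 0.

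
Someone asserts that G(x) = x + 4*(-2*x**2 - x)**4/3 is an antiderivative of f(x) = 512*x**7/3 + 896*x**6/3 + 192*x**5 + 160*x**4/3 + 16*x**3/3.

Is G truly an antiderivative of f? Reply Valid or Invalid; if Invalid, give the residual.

Invalid: d/dx[G] - f = 1, which is not 0.

d/dx[G] = 512*x**7/3 + 896*x**6/3 + 192*x**5 + 160*x**4/3 + 16*x**3/3 + 1
d/dx[G] - f(x) = 1 != 0.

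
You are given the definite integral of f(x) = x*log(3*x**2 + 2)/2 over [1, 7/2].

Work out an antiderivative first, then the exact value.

For F(x) to be correct the identity F'(x) - f(x) = 0 must hold.
F(x) = x**2*log(3*x**2 + 2)/4 - x**2/4 + log(3*x**2 + 2)/6 is an antiderivative of f.
Check: d/dx[x**2*log(3*x**2 + 2)/4 - x**2/4 + log(3*x**2 + 2)/6] = x*log(3*x**2 + 2)/2 = f(x).
F(7/2) = -49/16 + 155*log(155/4)/48; F(1) = -1/4 + 5*log(5)/12.
Integral = F(7/2) - F(1) = -45/16 - 5*log(5)/12 + 155*log(155/4)/48.

Antiderivative: F(x) = x**2*log(3*x**2 + 2)/4 - x**2/4 + log(3*x**2 + 2)/6; value = -45/16 - 5*log(5)/12 + 155*log(155/4)/48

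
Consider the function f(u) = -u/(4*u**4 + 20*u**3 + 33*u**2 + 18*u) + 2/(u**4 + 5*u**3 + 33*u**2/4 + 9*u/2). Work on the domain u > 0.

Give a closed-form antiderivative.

An antiderivative is F(u) = (4*(2*u + 3)*log(u) + 41*(2*u + 3)*log(u + 3/2) - 45*(2*u + 3)*log(u + 2) + 57)/(9*(2*u + 3)).

Factor the denominator (u*(u + 2)*(2*u + 3)**2) and decompose: f = 82/(9*(2*u + 3)) - 38/(3*(2*u + 3)**2) - 5/(u + 2) + 4/(9*u); each piece integrates to a log, atan, or power term.
Check: d/du[(4*(2*u + 3)*log(u) + 41*(2*u + 3)*log(u + 3/2) - 45*(2*u + 3)*log(u + 2) + 57)/(9*(2*u + 3))] = (8 - u)/(4*u**4 + 20*u**3 + 33*u**2 + 18*u), which equals f(u).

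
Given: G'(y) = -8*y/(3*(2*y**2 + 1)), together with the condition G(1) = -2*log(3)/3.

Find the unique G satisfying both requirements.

G'(y) matches the chain-rule pattern g'(h)*h' with inner function h(y) = 2*y**2 + 1; substituting u = h(y) collapses the integral.
A general antiderivative is -2*log(2*y**2 + 1)/3 + C.
The condition gives C = -2*log(3)/3 - (-2*log(3)/3) = 0.
So G(y) = -2*log(2*y**2 + 1)/3.
Check: d/dy[-2*log(2*y**2 + 1)/3] = -8*y/(6*y**2 + 3), which equals G'(y).

G(y) = -2*log(2*y**2 + 1)/3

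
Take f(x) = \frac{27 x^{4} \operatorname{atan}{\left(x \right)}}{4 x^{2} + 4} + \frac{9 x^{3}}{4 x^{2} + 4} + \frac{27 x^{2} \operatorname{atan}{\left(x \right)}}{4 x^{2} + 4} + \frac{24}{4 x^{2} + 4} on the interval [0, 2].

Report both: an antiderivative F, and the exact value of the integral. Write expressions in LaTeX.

Recognize the product-rule pattern: f = u'v + uv' with u = \frac{9 x^{3}}{4} + 6, v = \operatorname{atan}{\left(x \right)}, so integration by parts undoes it.
F(x) = \frac{9 x^{3} \operatorname{atan}{\left(x \right)}}{4} + 6 \operatorname{atan}{\left(x \right)} is an antiderivative of f.
Check: d/dx[\frac{9 x^{3} \operatorname{atan}{\left(x \right)}}{4} + 6 \operatorname{atan}{\left(x \right)}] = \frac{27 x^{4} \operatorname{atan}{\left(x \right)} + 9 x^{3} + 27 x^{2} \operatorname{atan}{\left(x \right)} + 24}{4 x^{2} + 4}, which equals f(x).
F(2) = 24 \operatorname{atan}{\left(2 \right)}; F(0) = 0.
Integral = F(2) - F(0) = 24 \operatorname{atan}{\left(2 \right)}.

Antiderivative: F(x) = \frac{9 x^{3} \operatorname{atan}{\left(x \right)}}{4} + 6 \operatorname{atan}{\left(x \right)}; value = 24 \operatorname{atan}{\left(2 \right)}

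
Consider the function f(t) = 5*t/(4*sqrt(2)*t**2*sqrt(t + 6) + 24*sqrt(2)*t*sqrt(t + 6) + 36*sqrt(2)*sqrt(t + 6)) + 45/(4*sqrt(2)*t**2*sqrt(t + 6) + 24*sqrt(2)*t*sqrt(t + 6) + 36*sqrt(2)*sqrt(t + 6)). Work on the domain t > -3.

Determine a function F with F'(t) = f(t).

Recognize the product-rule pattern: f = u'v + uv' with u = -5*sqrt(t/2 + 3), v = 1/(2*t + 6), so integration by parts undoes it.
Check: d/dt[-5*sqrt(2)*sqrt(t + 6)/(4*(t + 3))] = (5*sqrt(2)*t + 45*sqrt(2))/(8*t**2*sqrt(t + 6) + 48*t*sqrt(t + 6) + 72*sqrt(t + 6)), which equals f(t).

An antiderivative is F(t) = -5*sqrt(2)*sqrt(t + 6)/(4*(t + 3)).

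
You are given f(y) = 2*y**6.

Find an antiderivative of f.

An antiderivative is F(y) = 2*y**7/7.

An antiderivative F(y) passes only if d/dy[F] lands on f(y) exactly.
Check: d/dy[2*y**7/7] = 2*y**6 = f(y).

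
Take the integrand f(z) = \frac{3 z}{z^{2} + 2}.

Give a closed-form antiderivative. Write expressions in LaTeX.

The substitution u = z^{2} + 2 works: f is exactly (dF/du)*(du/dz) for that inner function.
Check: d/dz[\frac{3 \log{\left(z^{2} + 2 \right)}}{2}] = \frac{3 z}{z^{2} + 2} = f(z).

An antiderivative is F(z) = \frac{3 \log{\left(z^{2} + 2 \right)}}{2}.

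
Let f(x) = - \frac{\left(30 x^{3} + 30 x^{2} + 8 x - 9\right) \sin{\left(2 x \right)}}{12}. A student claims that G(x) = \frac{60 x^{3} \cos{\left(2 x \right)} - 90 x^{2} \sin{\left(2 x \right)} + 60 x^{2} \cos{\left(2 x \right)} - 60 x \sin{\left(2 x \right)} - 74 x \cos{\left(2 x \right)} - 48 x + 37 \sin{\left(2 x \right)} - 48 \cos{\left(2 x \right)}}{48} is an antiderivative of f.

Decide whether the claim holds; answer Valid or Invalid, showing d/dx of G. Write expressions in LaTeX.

Invalid: d/dx[G] - f = -1, which is not 0.

d/dx[G] = - \frac{5 x^{3} \sin{\left(2 x \right)}}{2} - \frac{5 x^{2} \sin{\left(2 x \right)}}{2} - \frac{2 x \sin{\left(2 x \right)}}{3} + \frac{3 \sin{\left(2 x \right)}}{4} - 1
d/dx[G] - f(x) = -1 != 0.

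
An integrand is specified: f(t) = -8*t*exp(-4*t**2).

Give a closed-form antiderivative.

f matches the chain-rule pattern g'(h)*h' with inner function h(t) = -4*t**2; substituting u = h(t) collapses the integral.
Check: d/dt[exp(-4*t**2)] = -8*t*exp(-4*t**2) = f(t).

An antiderivative is F(t) = exp(-4*t**2).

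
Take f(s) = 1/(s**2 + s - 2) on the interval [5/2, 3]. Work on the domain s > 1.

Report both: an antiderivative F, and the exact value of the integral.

Factor the denominator ((s - 1)*(s + 2)) and decompose: f = -1/(3*(s + 2)) + 1/(3*(s - 1)); each piece integrates to a log, atan, or power term.
F(s) = log(s - 1)/3 - log(s + 2)/3 is an antiderivative of f.
Check: d/ds[log(s - 1)/3 - log(s + 2)/3] = 1/(s**2 + s - 2) = f(s).
F(3) = -log(5)/3 + log(2)/3; F(5/2) = -log(9/2)/3 + log(3/2)/3.
Integral = F(3) - F(5/2) = -log(5)/3 - log(3/2)/3 + log(2)/3 + log(9/2)/3.

Antiderivative: F(s) = log(s - 1)/3 - log(s + 2)/3; value = -log(5)/3 - log(3/2)/3 + log(2)/3 + log(9/2)/3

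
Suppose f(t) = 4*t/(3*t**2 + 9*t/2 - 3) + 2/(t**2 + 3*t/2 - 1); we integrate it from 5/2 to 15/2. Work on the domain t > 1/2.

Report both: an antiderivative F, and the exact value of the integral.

The denominator factors as 3*(t + 2)*(2*t - 1); partial fractions split f into directly integrable pieces: 32/(15*(2*t - 1)) + 4/(15*(t + 2)).
F(t) = 16*log(t - 1/2)/15 + 4*log(t + 2)/15 is an antiderivative of f.
Check: d/dt[16*log(t - 1/2)/15 + 4*log(t + 2)/15] = (8*t + 12)/(6*t**2 + 9*t - 6), which equals f(t).
F(15/2) = 4*log(19/2)/15 + 16*log(7)/15; F(5/2) = 4*log(9/2)/15 + 16*log(2)/15.
Integral = F(15/2) - F(5/2) = -16*log(2)/15 - 4*log(9/2)/15 + 4*log(19/2)/15 + 16*log(7)/15.

Antiderivative: F(t) = 16*log(t - 1/2)/15 + 4*log(t + 2)/15; value = -16*log(2)/15 - 4*log(9/2)/15 + 4*log(19/2)/15 + 16*log(7)/15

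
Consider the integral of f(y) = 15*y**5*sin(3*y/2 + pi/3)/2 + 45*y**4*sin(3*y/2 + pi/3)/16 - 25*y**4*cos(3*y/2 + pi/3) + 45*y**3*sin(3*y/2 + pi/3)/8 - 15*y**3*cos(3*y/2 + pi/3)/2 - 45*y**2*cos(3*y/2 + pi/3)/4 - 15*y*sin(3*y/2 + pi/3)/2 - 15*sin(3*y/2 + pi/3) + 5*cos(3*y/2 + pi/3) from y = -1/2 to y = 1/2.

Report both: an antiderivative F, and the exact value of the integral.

f has the shape u'v + uv' for u = -5*y**5 - 15*y**4/8 - 15*y**3/4 + 5*y + 10 and v = cos(3*y/2 + pi/3) — it is the derivative of the product u*v.
F(y) = -5*(8*y**5 + 3*y**4 + 6*y**3 - 8*y - 16)*cos(3*y/2 + pi/3)/8 is an antiderivative of f.
Check: d/dy[-5*(8*y**5 + 3*y**4 + 6*y**3 - 8*y - 16)*cos(3*y/2 + pi/3)/8] = 15*y**5*sin(3*y/2 + pi/3)/2 + 45*y**4*sin(3*y/2 + pi/3)/16 - 25*y**4*cos(3*y/2 + pi/3) + 45*y**3*sin(3*y/2 + pi/3)/8 - 15*y**3*cos(3*y/2 + pi/3)/2 - 45*y**2*cos(3*y/2 + pi/3)/4 - 15*y*sin(3*y/2 + pi/3)/2 - 15*sin(3*y/2 + pi/3) + 5*cos(3*y/2 + pi/3) = f(y).
F(1/2) = 1505*cos(3/4 + pi/3)/128; F(-1/2) = 1025*sin(pi/6 + 3/4)/128.
Integral = F(1/2) - F(-1/2) = -1025*sin(pi/6 + 3/4)/128 + 1505*cos(3/4 + pi/3)/128.

Antiderivative: F(y) = -5*(8*y**5 + 3*y**4 + 6*y**3 - 8*y - 16)*cos(3*y/2 + pi/3)/8; value = -1025*sin(pi/6 + 3/4)/128 + 1505*cos(3/4 + pi/3)/128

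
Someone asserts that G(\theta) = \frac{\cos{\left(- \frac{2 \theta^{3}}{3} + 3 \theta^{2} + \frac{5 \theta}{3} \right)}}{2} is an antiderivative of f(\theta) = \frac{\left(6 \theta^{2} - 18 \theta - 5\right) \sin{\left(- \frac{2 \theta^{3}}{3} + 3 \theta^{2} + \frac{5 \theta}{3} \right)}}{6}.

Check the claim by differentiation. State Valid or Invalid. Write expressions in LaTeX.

Valid - differentiating G returns exactly f.

d/d\theta[G] = \theta^{2} \sin{\left(- \frac{2 \theta^{3}}{3} + 3 \theta^{2} + \frac{5 \theta}{3} \right)} - 3 \theta \sin{\left(- \frac{2 \theta^{3}}{3} + 3 \theta^{2} + \frac{5 \theta}{3} \right)} - \frac{5 \sin{\left(- \frac{2 \theta^{3}}{3} + 3 \theta^{2} + \frac{5 \theta}{3} \right)}}{6}
This equals f(\theta) exactly, so the claim holds.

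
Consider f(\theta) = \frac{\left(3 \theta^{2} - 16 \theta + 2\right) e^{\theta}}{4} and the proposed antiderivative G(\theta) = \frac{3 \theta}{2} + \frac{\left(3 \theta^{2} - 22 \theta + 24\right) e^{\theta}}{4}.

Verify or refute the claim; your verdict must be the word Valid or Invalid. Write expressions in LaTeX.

d/d\theta[G] = \frac{3 \theta^{2} e^{\theta}}{4} - 4 \theta e^{\theta} + \frac{e^{\theta}}{2} + \frac{3}{2}
d/d\theta[G] - f(\theta) = \frac{3}{2} != 0.

Invalid: d/d\theta[G] - f = \frac{3}{2}, which is not 0.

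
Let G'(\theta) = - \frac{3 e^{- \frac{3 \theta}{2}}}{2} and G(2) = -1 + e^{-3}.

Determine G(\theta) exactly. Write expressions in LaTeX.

G(\theta) = \left(1 - e^{\frac{3 \theta}{2}}\right) e^{- \frac{3 \theta}{2}}

Since d/d\theta undoes antidifferentiation here, G(\theta) must give back the stated G'(\theta).
A general antiderivative is e^{- \frac{3 \theta}{2}} + C.
The condition gives C = -1 + e^{-3} - (e^{-3}) = -1.
So G(\theta) = \left(1 - e^{\frac{3 \theta}{2}}\right) e^{- \frac{3 \theta}{2}}.
Check: d/d\theta[\left(1 - e^{\frac{3 \theta}{2}}\right) e^{- \frac{3 \theta}{2}}] = - \frac{3 e^{- \frac{3 \theta}{2}}}{2} = G'(\theta).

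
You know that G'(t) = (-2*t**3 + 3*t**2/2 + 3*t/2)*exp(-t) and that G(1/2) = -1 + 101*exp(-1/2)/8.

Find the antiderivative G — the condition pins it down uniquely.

G(t) = (4*t**3 + 9*t**2 + 15*t - 2*exp(t) + 15)*exp(-t)/2

Recognize the product-rule pattern: G'(t) = u'v + uv' with u = 2*t**3 + 9*t**2/2 + 15*t/2 + 15/2, v = exp(-t), so integration by parts undoes it.
A general antiderivative is (4*t**3 + 9*t**2 + 15*t + 15)*exp(-t)/2 + C.
The condition gives C = -1 + 101*exp(-1/2)/8 - (101*exp(-1/2)/8) = -1.
So G(t) = (4*t**3 + 9*t**2 + 15*t - 2*exp(t) + 15)*exp(-t)/2.
Check: d/dt[(4*t**3 + 9*t**2 + 15*t - 2*exp(t) + 15)*exp(-t)/2] = (-4*t**3 + 3*t**2 + 3*t)*exp(-t)/2, which equals G'(t).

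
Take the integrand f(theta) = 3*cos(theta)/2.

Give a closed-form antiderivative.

An antiderivative is F(theta) = 3*sin(theta)/2.

Recover f(theta) by differentiating a candidate F(theta); any mismatch rules it out.
Check: d/dtheta[3*sin(theta)/2] = 3*cos(theta)/2 = f(theta).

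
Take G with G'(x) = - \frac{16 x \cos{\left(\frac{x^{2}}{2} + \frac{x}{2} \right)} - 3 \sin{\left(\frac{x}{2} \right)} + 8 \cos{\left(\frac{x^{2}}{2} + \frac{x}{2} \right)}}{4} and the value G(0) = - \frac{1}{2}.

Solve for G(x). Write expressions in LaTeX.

Recover the given G'(x) by differentiating a candidate G(x); any mismatch rules it out.
A general antiderivative is - 4 \sin{\left(\frac{x^{2}}{2} + \frac{x}{2} \right)} - \frac{3 \cos{\left(\frac{x}{2} \right)}}{2} + C.
The condition gives C = - \frac{1}{2} - (- \frac{3}{2}) = 1.
So G(x) = - 4 \sin{\left(\frac{x^{2}}{2} + \frac{x}{2} \right)} - \frac{3 \cos{\left(\frac{x}{2} \right)}}{2} + 1.
Check: d/dx[- 4 \sin{\left(\frac{x^{2}}{2} + \frac{x}{2} \right)} - \frac{3 \cos{\left(\frac{x}{2} \right)}}{2} + 1] = - 4 x \cos{\left(\frac{x^{2}}{2} + \frac{x}{2} \right)} + \frac{3 \sin{\left(\frac{x}{2} \right)}}{4} - 2 \cos{\left(\frac{x^{2}}{2} + \frac{x}{2} \right)}, which equals G'(x).

G(x) = - 4 \sin{\left(\frac{x^{2}}{2} + \frac{x}{2} \right)} - \frac{3 \cos{\left(\frac{x}{2} \right)}}{2} + 1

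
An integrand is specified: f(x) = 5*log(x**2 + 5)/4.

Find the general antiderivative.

Differentiate the proposed F(x) back; it has to land on f(x) exactly.
Check: d/dx[5*x*log(x**2 + 5)/4 - 5*x/2 + 5*sqrt(5)*atan(sqrt(5)*x/5)/2] = 5*log(x**2 + 5)/4 = f(x).

F(x) = 5*x*log(x**2 + 5)/4 - 5*x/2 + 5*sqrt(5)*atan(sqrt(5)*x/5)/2 + C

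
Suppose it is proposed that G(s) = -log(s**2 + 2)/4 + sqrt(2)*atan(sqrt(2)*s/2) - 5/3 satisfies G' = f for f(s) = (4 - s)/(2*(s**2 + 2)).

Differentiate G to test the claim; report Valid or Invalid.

Valid: G'(s) = f(s).

d/ds[G] = (4 - s)/(2*s**2 + 4)
This equals f(s) exactly, so the claim holds.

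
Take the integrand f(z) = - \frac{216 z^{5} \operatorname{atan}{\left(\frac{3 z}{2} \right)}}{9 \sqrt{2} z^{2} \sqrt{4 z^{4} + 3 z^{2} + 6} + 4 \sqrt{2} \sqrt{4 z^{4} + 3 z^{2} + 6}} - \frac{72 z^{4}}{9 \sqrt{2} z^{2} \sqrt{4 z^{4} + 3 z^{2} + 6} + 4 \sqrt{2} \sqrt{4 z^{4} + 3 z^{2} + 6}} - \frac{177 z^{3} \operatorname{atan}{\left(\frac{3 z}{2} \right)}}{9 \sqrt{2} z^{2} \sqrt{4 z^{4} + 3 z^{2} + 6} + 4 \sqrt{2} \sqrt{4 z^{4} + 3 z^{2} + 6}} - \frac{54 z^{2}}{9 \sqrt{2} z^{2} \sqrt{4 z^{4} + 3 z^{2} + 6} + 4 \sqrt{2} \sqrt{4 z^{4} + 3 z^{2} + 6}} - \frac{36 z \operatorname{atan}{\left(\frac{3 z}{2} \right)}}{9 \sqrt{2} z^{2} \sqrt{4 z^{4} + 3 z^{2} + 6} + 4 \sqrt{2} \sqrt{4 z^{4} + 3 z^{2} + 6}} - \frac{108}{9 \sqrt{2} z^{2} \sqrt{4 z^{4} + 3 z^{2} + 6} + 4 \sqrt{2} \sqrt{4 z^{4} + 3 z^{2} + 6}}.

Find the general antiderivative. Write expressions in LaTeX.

F(z) = - \frac{3 \sqrt{2} \sqrt{4 z^{4} + 3 z^{2} + 6} \operatorname{atan}{\left(\frac{3 z}{2} \right)}}{2} + C

f has the shape u'v + uv' for u = - 3 \sqrt{2 z^{4} + \frac{3 z^{2}}{2} + 3} and v = \operatorname{atan}{\left(\frac{3 z}{2} \right)} — it is the derivative of the product u*v.
Check: d/dz[- \frac{3 \sqrt{2} \sqrt{4 z^{4} + 3 z^{2} + 6} \operatorname{atan}{\left(\frac{3 z}{2} \right)}}{2}] = \frac{- 216 \sqrt{2} z^{5} \operatorname{atan}{\left(\frac{3 z}{2} \right)} - 72 \sqrt{2} z^{4} - 177 \sqrt{2} z^{3} \operatorname{atan}{\left(\frac{3 z}{2} \right)} - 54 \sqrt{2} z^{2} - 36 \sqrt{2} z \operatorname{atan}{\left(\frac{3 z}{2} \right)} - 108 \sqrt{2}}{18 z^{2} \sqrt{4 z^{4} + 3 z^{2} + 6} + 8 \sqrt{4 z^{4} + 3 z^{2} + 6}}, which equals f(z).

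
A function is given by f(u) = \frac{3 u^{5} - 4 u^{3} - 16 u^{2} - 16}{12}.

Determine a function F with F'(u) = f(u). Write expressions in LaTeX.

A first test for any F(u): its u-derivative must equal f(u) identically.
Check: d/du[\frac{u^{6}}{24} - \frac{u^{4}}{12} - \frac{4 u^{3}}{9} - \frac{4 u}{3}] = \frac{u^{5}}{4} - \frac{u^{3}}{3} - \frac{4 u^{2}}{3} - \frac{4}{3}, which equals f(u).

An antiderivative is F(u) = \frac{u^{6}}{24} - \frac{u^{4}}{12} - \frac{4 u^{3}}{9} - \frac{4 u}{3}.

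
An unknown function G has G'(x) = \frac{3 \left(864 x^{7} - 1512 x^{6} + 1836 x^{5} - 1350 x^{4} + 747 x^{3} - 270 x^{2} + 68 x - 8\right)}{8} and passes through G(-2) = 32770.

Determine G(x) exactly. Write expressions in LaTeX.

G'(x) matches the chain-rule pattern g'(h)*h' with inner function h(x) = - 3 x^{2} + \frac{3 x}{2} - 1; substituting u = h(x) collapses the integral.
A general antiderivative is \frac{\left(- 3 x^{2} + \frac{3 x}{2} - 1\right)^{4}}{2} + C.
The condition gives C = 32770 - (32768) = 2.
So G(x) = \frac{81 x^{8}}{2} - 81 x^{7} + \frac{459 x^{6}}{4} - \frac{405 x^{5}}{4} + \frac{2241 x^{4}}{32} - \frac{135 x^{3}}{4} + \frac{51 x^{2}}{4} - 3 x + \frac{5}{2}.
Check: d/dx[\frac{81 x^{8}}{2} - 81 x^{7} + \frac{459 x^{6}}{4} - \frac{405 x^{5}}{4} + \frac{2241 x^{4}}{32} - \frac{135 x^{3}}{4} + \frac{51 x^{2}}{4} - 3 x + \frac{5}{2}] = 324 x^{7} - 567 x^{6} + \frac{1377 x^{5}}{2} - \frac{2025 x^{4}}{4} + \frac{2241 x^{3}}{8} - \frac{405 x^{2}}{4} + \frac{51 x}{2} - 3, which equals G'(x).

G(x) = \frac{81 x^{8}}{2} - 81 x^{7} + \frac{459 x^{6}}{4} - \frac{405 x^{5}}{4} + \frac{2241 x^{4}}{32} - \frac{135 x^{3}}{4} + \frac{51 x^{2}}{4} - 3 x + \frac{5}{2}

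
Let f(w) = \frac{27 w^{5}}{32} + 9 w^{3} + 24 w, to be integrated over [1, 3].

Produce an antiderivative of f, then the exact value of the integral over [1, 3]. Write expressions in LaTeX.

f matches the chain-rule pattern g'(h)*h' with inner function h(w) = \frac{3 w^{2}}{4} + 4; substituting u = h(w) collapses the integral.
F(w) = \frac{9 w^{6}}{64} + \frac{9 w^{4}}{4} + 12 w^{2} is an antiderivative of f.
Check: d/dw[\frac{9 w^{6}}{64} + \frac{9 w^{4}}{4} + 12 w^{2}] = \frac{27 w^{5}}{32} + 9 w^{3} + 24 w = f(w).
F(3) = \frac{25137}{64}; F(1) = \frac{921}{64}.
Integral = F(3) - F(1) = \frac{3027}{8}.

Antiderivative: F(w) = \frac{9 w^{6}}{64} + \frac{9 w^{4}}{4} + 12 w^{2}; value = \frac{3027}{8}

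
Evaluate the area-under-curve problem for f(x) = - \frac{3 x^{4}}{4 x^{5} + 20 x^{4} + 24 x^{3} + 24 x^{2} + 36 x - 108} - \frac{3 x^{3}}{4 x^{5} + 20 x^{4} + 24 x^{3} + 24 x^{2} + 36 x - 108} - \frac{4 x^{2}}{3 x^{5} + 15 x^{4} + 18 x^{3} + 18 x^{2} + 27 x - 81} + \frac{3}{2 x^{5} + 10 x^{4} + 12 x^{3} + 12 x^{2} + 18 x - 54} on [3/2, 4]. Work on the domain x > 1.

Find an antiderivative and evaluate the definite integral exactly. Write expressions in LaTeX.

Factor the denominator (12 \left(x - 1\right) \left(x + 3\right)^{2} \left(x^{2} + 3\right)) and decompose: f = - \frac{9 x - 5}{96 \left(x^{2} + 3\right)} - \frac{61}{96 \left(x + 3\right)} + \frac{17}{16 \left(x + 3\right)^{2}} - \frac{1}{48 \left(x - 1\right)}; each piece integrates to a log, atan, or power term.
F(x) = - \frac{\log{\left(x - 1 \right)}}{48} - \frac{61 \log{\left(x + 3 \right)}}{96} - \frac{3 \log{\left(x^{2} + 3 \right)}}{64} + \frac{5 \sqrt{3} \operatorname{atan}{\left(\frac{\sqrt{3} x}{3} \right)}}{288} - \frac{17}{16 x + 48} is an antiderivative of f.
Check: d/dx[- \frac{\log{\left(x - 1 \right)}}{48} - \frac{61 \log{\left(x + 3 \right)}}{96} - \frac{3 \log{\left(x^{2} + 3 \right)}}{64} + \frac{5 \sqrt{3} \operatorname{atan}{\left(\frac{\sqrt{3} x}{3} \right)}}{288} - \frac{17}{16 x + 48}] = \frac{- 9 x^{4} - 9 x^{3} - 16 x^{2} + 18}{12 x^{5} + 60 x^{4} + 72 x^{3} + 72 x^{2} + 108 x - 324}, which equals f(x).
F(4) = - \frac{61 \log{\left(7 \right)}}{96} - \frac{17}{112} - \frac{3 \log{\left(19 \right)}}{64} - \frac{\log{\left(3 \right)}}{48} + \frac{5 \sqrt{3} \operatorname{atan}{\left(\frac{4 \sqrt{3}}{3} \right)}}{288}; F(3/2) = - \frac{61 \log{\left(\frac{9}{2} \right)}}{96} - \frac{17}{72} - \frac{3 \log{\left(\frac{21}{4} \right)}}{64} + \frac{\log{\left(2 \right)}}{48} + \frac{5 \sqrt{3} \operatorname{atan}{\left(\frac{\sqrt{3}}{2} \right)}}{288}.
Integral = F(4) - F(3/2) = - \frac{61 \log{\left(7 \right)}}{96} - \frac{3 \log{\left(19 \right)}}{64} - \frac{\log{\left(3 \right)}}{48} - \frac{5 \sqrt{3} \operatorname{atan}{\left(\frac{\sqrt{3}}{2} \right)}}{288} - \frac{\log{\left(2 \right)}}{48} + \frac{5 \sqrt{3} \operatorname{atan}{\left(\frac{4 \sqrt{3}}{3} \right)}}{288} + \frac{3 \log{\left(\frac{21}{4} \right)}}{64} + \frac{85}{1008} + \frac{61 \log{\left(\frac{9}{2} \right)}}{96}.

Antiderivative: F(x) = - \frac{\log{\left(x - 1 \right)}}{48} - \frac{61 \log{\left(x + 3 \right)}}{96} - \frac{3 \log{\left(x^{2} + 3 \right)}}{64} + \frac{5 \sqrt{3} \operatorname{atan}{\left(\frac{\sqrt{3} x}{3} \right)}}{288} - \frac{17}{16 x + 48}; value = - \frac{61 \log{\left(7 \right)}}{96} - \frac{3 \log{\left(19 \right)}}{64} - \frac{\log{\left(3 \right)}}{48} - \frac{5 \sqrt{3} \operatorname{atan}{\left(\frac{\sqrt{3}}{2} \right)}}{288} - \frac{\log{\left(2 \right)}}{48} + \frac{5 \sqrt{3} \operatorname{atan}{\left(\frac{4 \sqrt{3}}{3} \right)}}{288} + \frac{3 \log{\left(\frac{21}{4} \right)}}{64} + \frac{85}{1008} + \frac{61 \log{\left(\frac{9}{2} \right)}}{96}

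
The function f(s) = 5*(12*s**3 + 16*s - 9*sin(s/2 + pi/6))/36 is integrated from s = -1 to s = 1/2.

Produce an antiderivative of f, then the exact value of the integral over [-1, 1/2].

Antiderivative: F(s) = 5*s**4/12 + 10*s**2/9 + 5*cos(s/2 + pi/6)/2; value = -5*sin(1/2 + pi/3)/2 - 235/192 + 5*cos(1/4 + pi/6)/2

For F(s) to be correct the identity F'(s) - f(s) = 0 must hold.
F(s) = 5*s**4/12 + 10*s**2/9 + 5*cos(s/2 + pi/6)/2 is an antiderivative of f.
Check: d/ds[5*s**4/12 + 10*s**2/9 + 5*cos(s/2 + pi/6)/2] = 5*s**3/3 + 20*s/9 - 5*sin(s/2 + pi/6)/4, which equals f(s).
F(1/2) = 175/576 + 5*cos(1/4 + pi/6)/2; F(-1) = 55/36 + 5*sin(1/2 + pi/3)/2.
Integral = F(1/2) - F(-1) = -5*sin(1/2 + pi/3)/2 - 235/192 + 5*cos(1/4 + pi/6)/2.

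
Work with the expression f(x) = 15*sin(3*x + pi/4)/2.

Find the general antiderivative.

F(x) = -5*cos(3*x + pi/4)/2 + C

Differentiate the proposed F(x) back; it has to land on f(x) exactly.
Check: d/dx[-5*cos(3*x + pi/4)/2] = 15*sin(3*x + pi/4)/2 = f(x).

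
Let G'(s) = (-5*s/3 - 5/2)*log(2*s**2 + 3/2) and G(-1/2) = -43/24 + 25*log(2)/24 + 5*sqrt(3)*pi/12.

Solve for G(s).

G(s) = -(20*s**2*log(2*s**2 + 3/2) - 20*s**2 + 60*s*log(2*s**2 + 3/2) - 120*s + 15*log(s**2 + 3/4) + 60*sqrt(3)*atan(2*sqrt(3)*s/3) - 12)/24

Any candidate G(s) must reproduce the stated G'(s) exactly.
A general antiderivative is 5*s**2/6 + 5*s + (-5*s**2/6 - 5*s/2)*log(2*s**2 + 3/2) - 5*log(s**2 + 3/4)/8 - 5*sqrt(3)*atan(2*sqrt(3)*s/3)/2 + C.
The condition gives C = -43/24 + 25*log(2)/24 + 5*sqrt(3)*pi/12 - (-55/24 + 25*log(2)/24 + 5*sqrt(3)*pi/12) = 1/2.
So G(s) = -(20*s**2*log(2*s**2 + 3/2) - 20*s**2 + 60*s*log(2*s**2 + 3/2) - 120*s + 15*log(s**2 + 3/4) + 60*sqrt(3)*atan(2*sqrt(3)*s/3) - 12)/24.
Check: d/ds[-(20*s**2*log(2*s**2 + 3/2) - 20*s**2 + 60*s*log(2*s**2 + 3/2) - 120*s + 15*log(s**2 + 3/4) + 60*sqrt(3)*atan(2*sqrt(3)*s/3) - 12)/24] = -5*s*log(2*s**2 + 3/2)/3 - 5*log(2*s**2 + 3/2)/2, which equals G'(s).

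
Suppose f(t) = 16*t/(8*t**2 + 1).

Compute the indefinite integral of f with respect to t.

F(t) = log(4*t**2 + 1/2) + C

f matches the chain-rule pattern g'(h)*h' with inner function h(t) = 4*t**2 + 1/2; substituting u = h(t) collapses the integral.
Check: d/dt[log(4*t**2 + 1/2)] = 16*t/(8*t**2 + 1) = f(t).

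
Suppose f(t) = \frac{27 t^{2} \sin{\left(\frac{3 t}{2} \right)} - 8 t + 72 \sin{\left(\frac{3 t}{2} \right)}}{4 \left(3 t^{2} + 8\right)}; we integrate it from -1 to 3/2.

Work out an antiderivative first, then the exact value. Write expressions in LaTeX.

Antiderivative: F(t) = - \frac{\log{\left(\frac{3 t^{2}}{2} + 4 \right)}}{3} - \frac{3 \cos{\left(\frac{3 t}{2} \right)}}{2}; value = - \frac{\log{\left(\frac{59}{8} \right)}}{3} + \frac{3 \cos{\left(\frac{3}{2} \right)}}{2} + \frac{\log{\left(\frac{11}{2} \right)}}{3} - \frac{3 \cos{\left(\frac{9}{4} \right)}}{2}

Recover f(t) by differentiating a candidate F(t); any mismatch rules it out.
F(t) = - \frac{\log{\left(\frac{3 t^{2}}{2} + 4 \right)}}{3} - \frac{3 \cos{\left(\frac{3 t}{2} \right)}}{2} is an antiderivative of f.
Check: d/dt[- \frac{\log{\left(\frac{3 t^{2}}{2} + 4 \right)}}{3} - \frac{3 \cos{\left(\frac{3 t}{2} \right)}}{2}] = \frac{27 t^{2} \sin{\left(\frac{3 t}{2} \right)} - 8 t + 72 \sin{\left(\frac{3 t}{2} \right)}}{12 t^{2} + 32}, which equals f(t).
F(3/2) = - \frac{\log{\left(\frac{59}{8} \right)}}{3} - \frac{3 \cos{\left(\frac{9}{4} \right)}}{2}; F(-1) = - \frac{\log{\left(\frac{11}{2} \right)}}{3} - \frac{3 \cos{\left(\frac{3}{2} \right)}}{2}.
Integral = F(3/2) - F(-1) = - \frac{\log{\left(\frac{59}{8} \right)}}{3} + \frac{3 \cos{\left(\frac{3}{2} \right)}}{2} + \frac{\log{\left(\frac{11}{2} \right)}}{3} - \frac{3 \cos{\left(\frac{9}{4} \right)}}{2}.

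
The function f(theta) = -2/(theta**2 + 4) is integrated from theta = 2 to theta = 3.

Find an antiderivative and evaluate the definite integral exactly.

Antiderivative: F(theta) = -atan(theta/2); value = -atan(3/2) + pi/4

Any candidate F(theta) must reproduce f(theta) exactly when differentiated.
F(theta) = -atan(theta/2) is an antiderivative of f.
Check: d/dtheta[-atan(theta/2)] = -2/(theta**2 + 4) = f(theta).
F(3) = -atan(3/2); F(2) = -pi/4.
Integral = F(3) - F(2) = -atan(3/2) + pi/4.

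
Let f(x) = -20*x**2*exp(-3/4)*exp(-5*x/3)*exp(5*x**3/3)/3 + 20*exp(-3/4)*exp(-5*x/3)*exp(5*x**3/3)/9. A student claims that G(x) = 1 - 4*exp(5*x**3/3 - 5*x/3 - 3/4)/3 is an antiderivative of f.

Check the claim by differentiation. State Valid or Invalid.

Valid. The derivative of G reproduces f.

d/dx[G] = (20 - 60*x**2)*exp(-3/4)*exp(-5*x/3)*exp(5*x**3/3)/9
This equals f(x) exactly, so the claim holds.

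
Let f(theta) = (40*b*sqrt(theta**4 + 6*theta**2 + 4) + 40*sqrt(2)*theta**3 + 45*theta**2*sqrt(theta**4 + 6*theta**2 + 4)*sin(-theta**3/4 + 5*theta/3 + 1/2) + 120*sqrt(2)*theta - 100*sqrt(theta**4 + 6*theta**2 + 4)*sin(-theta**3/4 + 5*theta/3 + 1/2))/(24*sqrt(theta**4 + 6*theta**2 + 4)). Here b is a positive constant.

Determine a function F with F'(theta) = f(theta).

A candidate is checked by its d/dtheta: the result must match f(theta).
Check: d/dtheta[sqrt(2)*(10*sqrt(2)*b*theta + 10*sqrt(theta**4 + 6*theta**2 + 4) + 15*sqrt(2)*cos(-theta**3/4 + 5*theta/3 + 1/2))/12] = (40*b*sqrt(theta**4 + 6*theta**2 + 4) + 40*sqrt(2)*theta**3 + 45*theta**2*sqrt(theta**4 + 6*theta**2 + 4)*sin(-theta**3/4 + 5*theta/3 + 1/2) + 120*sqrt(2)*theta - 100*sqrt(theta**4 + 6*theta**2 + 4)*sin(-theta**3/4 + 5*theta/3 + 1/2))/(24*sqrt(theta**4 + 6*theta**2 + 4)) = f(theta).

An antiderivative is F(theta) = sqrt(2)*(10*sqrt(2)*b*theta + 10*sqrt(theta**4 + 6*theta**2 + 4) + 15*sqrt(2)*cos(-theta**3/4 + 5*theta/3 + 1/2))/12.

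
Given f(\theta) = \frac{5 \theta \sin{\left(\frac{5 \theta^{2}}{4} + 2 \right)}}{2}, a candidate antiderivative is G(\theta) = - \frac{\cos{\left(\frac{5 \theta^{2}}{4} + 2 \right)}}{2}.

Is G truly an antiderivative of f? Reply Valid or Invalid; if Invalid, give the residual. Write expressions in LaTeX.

d/d\theta[G] = \frac{5 \theta \sin{\left(\frac{5 \theta^{2}}{4} + 2 \right)}}{4}
d/d\theta[G] - f(\theta) = - \frac{5 \theta \sin{\left(\frac{5 \theta^{2}}{4} + 2 \right)}}{4} != 0.

Invalid: d/d\theta[G] - f = - \frac{5 \theta \sin{\left(\frac{5 \theta^{2}}{4} + 2 \right)}}{4}, which is not 0.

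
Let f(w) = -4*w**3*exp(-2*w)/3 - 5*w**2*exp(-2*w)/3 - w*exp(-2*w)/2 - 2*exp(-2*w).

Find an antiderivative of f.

f has the shape u'v + uv' for u = 2*w**3/3 + 11*w**2/6 + 25*w/12 + 49/24 and v = exp(-2*w) — it is the derivative of the product u*v.
Check: d/dw[(16*w**3 + 44*w**2 + 50*w + 49)*exp(-2*w)/24] = (-8*w**3 - 10*w**2 - 3*w - 12)*exp(-2*w)/6, which equals f(w).

An antiderivative is F(w) = (16*w**3 + 44*w**2 + 50*w + 49)*exp(-2*w)/24.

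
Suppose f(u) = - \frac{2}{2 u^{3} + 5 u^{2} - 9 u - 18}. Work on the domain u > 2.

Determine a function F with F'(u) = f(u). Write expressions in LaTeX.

Factor the denominator (\left(u - 2\right) \left(u + 3\right) \left(2 u + 3\right)) and decompose: f = \frac{8}{21 \left(2 u + 3\right)} - \frac{2}{15 \left(u + 3\right)} - \frac{2}{35 \left(u - 2\right)}; each piece integrates to a log, atan, or power term.
Check: d/du[\frac{2 \left(- 3 \log{\left(u - 2 \right)} + 10 \log{\left(u + \frac{3}{2} \right)} - 7 \log{\left(u + 3 \right)}\right)}{105}] = - \frac{2}{2 u^{3} + 5 u^{2} - 9 u - 18} = f(u).

An antiderivative is F(u) = \frac{2 \left(- 3 \log{\left(u - 2 \right)} + 10 \log{\left(u + \frac{3}{2} \right)} - 7 \log{\left(u + 3 \right)}\right)}{105}.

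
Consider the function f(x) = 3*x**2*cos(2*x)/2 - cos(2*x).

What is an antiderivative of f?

An antiderivative is F(x) = (6*x**2*sin(2*x) + 6*x*cos(2*x) - 7*sin(2*x))/8.

Integrate term by term and add the pieces.
Check: d/dx[(6*x**2*sin(2*x) + 6*x*cos(2*x) - 7*sin(2*x))/8] = 3*x**2*cos(2*x)/2 - cos(2*x) = f(x).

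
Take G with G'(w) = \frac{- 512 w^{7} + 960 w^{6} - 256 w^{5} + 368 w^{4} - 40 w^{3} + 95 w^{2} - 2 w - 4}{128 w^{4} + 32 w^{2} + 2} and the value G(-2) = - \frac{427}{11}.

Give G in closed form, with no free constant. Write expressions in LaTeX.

Whatever form G(w) takes, its d/dw must return the stated G'(w).
A general antiderivative is - w^{4} + \frac{5 w^{3}}{2} - \frac{w^{2}}{2} + w - \frac{3 w}{2 \left(4 w^{2} + \frac{1}{2}\right)} + C.
The condition gives C = - \frac{427}{11} - (- \frac{438}{11}) = 1.
So G(w) = - \frac{16 w^{6} - 40 w^{5} + 10 w^{4} - 21 w^{3} - 15 w^{2} + 4 w - 2}{2 \left(8 w^{2} + 1\right)}.
Check: d/dw[- \frac{16 w^{6} - 40 w^{5} + 10 w^{4} - 21 w^{3} - 15 w^{2} + 4 w - 2}{2 \left(8 w^{2} + 1\right)}] = \frac{- 512 w^{7} + 960 w^{6} - 256 w^{5} + 368 w^{4} - 40 w^{3} + 95 w^{2} - 2 w - 4}{128 w^{4} + 32 w^{2} + 2} = G'(w).

G(w) = - \frac{16 w^{6} - 40 w^{5} + 10 w^{4} - 21 w^{3} - 15 w^{2} + 4 w - 2}{2 \left(8 w^{2} + 1\right)}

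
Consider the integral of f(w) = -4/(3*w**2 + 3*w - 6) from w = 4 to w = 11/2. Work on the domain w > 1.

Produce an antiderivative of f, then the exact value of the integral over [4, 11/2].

Antiderivative: F(w) = -4*log(w - 1)/9 + 4*log(w + 2)/9; value = -4*log(6)/9 - 4*log(9/2)/9 + 4*log(3)/9 + 4*log(15/2)/9

Factor the denominator (3*(w - 1)*(w + 2)) and decompose: f = 4/(9*(w + 2)) - 4/(9*(w - 1)); each piece integrates to a log, atan, or power term.
F(w) = -4*log(w - 1)/9 + 4*log(w + 2)/9 is an antiderivative of f.
Check: d/dw[-4*log(w - 1)/9 + 4*log(w + 2)/9] = -4/(3*w**2 + 3*w - 6) = f(w).
F(11/2) = -4*log(9/2)/9 + 4*log(15/2)/9; F(4) = -4*log(3)/9 + 4*log(6)/9.
Integral = F(11/2) - F(4) = -4*log(6)/9 - 4*log(9/2)/9 + 4*log(3)/9 + 4*log(15/2)/9.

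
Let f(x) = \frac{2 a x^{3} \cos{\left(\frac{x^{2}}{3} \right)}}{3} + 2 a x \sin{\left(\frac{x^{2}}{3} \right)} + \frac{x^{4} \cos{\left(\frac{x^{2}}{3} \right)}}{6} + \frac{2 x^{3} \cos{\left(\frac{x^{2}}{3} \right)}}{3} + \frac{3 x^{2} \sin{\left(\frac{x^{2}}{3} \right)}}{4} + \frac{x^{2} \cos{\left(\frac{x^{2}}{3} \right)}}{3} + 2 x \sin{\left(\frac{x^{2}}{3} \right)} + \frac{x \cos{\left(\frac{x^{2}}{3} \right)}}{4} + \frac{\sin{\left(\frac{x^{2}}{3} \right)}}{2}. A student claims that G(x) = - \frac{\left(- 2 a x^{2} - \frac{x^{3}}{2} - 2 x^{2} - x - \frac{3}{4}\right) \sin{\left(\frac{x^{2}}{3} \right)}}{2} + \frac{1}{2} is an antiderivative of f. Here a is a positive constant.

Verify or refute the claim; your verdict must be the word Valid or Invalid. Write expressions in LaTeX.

Valid. The derivative of G reproduces f.

d/dx[G] = \frac{2 a x^{3} \cos{\left(\frac{x^{2}}{3} \right)}}{3} + 2 a x \sin{\left(\frac{x^{2}}{3} \right)} + \frac{x^{4} \cos{\left(\frac{x^{2}}{3} \right)}}{6} + \frac{2 x^{3} \cos{\left(\frac{x^{2}}{3} \right)}}{3} + \frac{3 x^{2} \sin{\left(\frac{x^{2}}{3} \right)}}{4} + \frac{x^{2} \cos{\left(\frac{x^{2}}{3} \right)}}{3} + 2 x \sin{\left(\frac{x^{2}}{3} \right)} + \frac{x \cos{\left(\frac{x^{2}}{3} \right)}}{4} + \frac{\sin{\left(\frac{x^{2}}{3} \right)}}{2}
This equals f(x) exactly, so the claim holds.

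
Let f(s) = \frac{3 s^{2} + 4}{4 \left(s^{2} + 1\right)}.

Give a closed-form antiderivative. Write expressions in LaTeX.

An antiderivative is F(s) = \frac{3 s}{4} + \frac{\operatorname{atan}{\left(s \right)}}{4}.

Differentiate the proposed F(s) back; it has to land on f(s) exactly.
Check: d/ds[\frac{3 s}{4} + \frac{\operatorname{atan}{\left(s \right)}}{4}] = \frac{3 s^{2} + 4}{4 s^{2} + 4}, which equals f(s).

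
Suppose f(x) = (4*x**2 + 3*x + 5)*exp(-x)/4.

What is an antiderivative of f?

An antiderivative is F(x) = (-4*x**2 - 11*x - 16)*exp(-x)/4.

f has the shape u'v + uv' for u = -x**2 - 11*x/4 - 4 and v = exp(-x) — it is the derivative of the product u*v.
Check: d/dx[(-4*x**2 - 11*x - 16)*exp(-x)/4] = (4*x**2 + 3*x + 5)*exp(-x)/4 = f(x).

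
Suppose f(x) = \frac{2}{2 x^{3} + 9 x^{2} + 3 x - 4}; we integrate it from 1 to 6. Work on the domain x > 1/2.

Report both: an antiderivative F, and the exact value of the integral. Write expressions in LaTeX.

Factor the denominator (\left(x + 1\right) \left(x + 4\right) \left(2 x - 1\right)) and decompose: f = \frac{8}{27 \left(2 x - 1\right)} + \frac{2}{27 \left(x + 4\right)} - \frac{2}{9 \left(x + 1\right)}; each piece integrates to a log, atan, or power term.
F(x) = \frac{4 \log{\left(x - \frac{1}{2} \right)}}{27} - \frac{2 \log{\left(x + 1 \right)}}{9} + \frac{2 \log{\left(x + 4 \right)}}{27} is an antiderivative of f.
Check: d/dx[\frac{4 \log{\left(x - \frac{1}{2} \right)}}{27} - \frac{2 \log{\left(x + 1 \right)}}{9} + \frac{2 \log{\left(x + 4 \right)}}{27}] = \frac{2}{2 x^{3} + 9 x^{2} + 3 x - 4} = f(x).
F(6) = - \frac{2 \log{\left(7 \right)}}{9} + \frac{2 \log{\left(10 \right)}}{27} + \frac{4 \log{\left(\frac{11}{2} \right)}}{27}; F(1) = - \frac{10 \log{\left(2 \right)}}{27} + \frac{2 \log{\left(5 \right)}}{27}.
Integral = F(6) - F(1) = - \frac{2 \log{\left(7 \right)}}{9} - \frac{2 \log{\left(5 \right)}}{27} + \frac{2 \log{\left(10 \right)}}{27} + \frac{4 \log{\left(\frac{11}{2} \right)}}{27} + \frac{10 \log{\left(2 \right)}}{27}.

Antiderivative: F(x) = \frac{4 \log{\left(x - \frac{1}{2} \right)}}{27} - \frac{2 \log{\left(x + 1 \right)}}{9} + \frac{2 \log{\left(x + 4 \right)}}{27}; value = - \frac{2 \log{\left(7 \right)}}{9} - \frac{2 \log{\left(5 \right)}}{27} + \frac{2 \log{\left(10 \right)}}{27} + \frac{4 \log{\left(\frac{11}{2} \right)}}{27} + \frac{10 \log{\left(2 \right)}}{27}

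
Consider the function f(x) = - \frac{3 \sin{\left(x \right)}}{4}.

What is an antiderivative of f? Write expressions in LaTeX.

Check any antiderivative F(x) by computing F'(x) and comparing it with f(x).
Check: d/dx[\frac{3 \cos{\left(x \right)}}{4}] = - \frac{3 \sin{\left(x \right)}}{4} = f(x).

An antiderivative is F(x) = \frac{3 \cos{\left(x \right)}}{4}.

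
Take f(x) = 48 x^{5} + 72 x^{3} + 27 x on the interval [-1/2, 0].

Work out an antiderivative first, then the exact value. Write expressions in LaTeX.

Antiderivative: F(x) = - \left(- 2 x^{2} - \frac{3}{2}\right)^{3}; value = - \frac{37}{8}

f matches the chain-rule pattern g'(h)*h' with inner function h(x) = - 2 x^{2} - \frac{3}{2}; substituting u = h(x) collapses the integral.
F(x) = - \left(- 2 x^{2} - \frac{3}{2}\right)^{3} is an antiderivative of f.
Check: d/dx[- \left(- 2 x^{2} - \frac{3}{2}\right)^{3}] = 48 x^{5} + 72 x^{3} + 27 x = f(x).
F(0) = \frac{27}{8}; F(-1/2) = 8.
Integral = F(0) - F(-1/2) = - \frac{37}{8}.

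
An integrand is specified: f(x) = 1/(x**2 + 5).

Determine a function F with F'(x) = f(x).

An antiderivative is F(x) = sqrt(5)*atan(sqrt(5)*x/5)/5.

For F(x) to be correct the identity F'(x) - f(x) = 0 must hold.
Check: d/dx[sqrt(5)*atan(sqrt(5)*x/5)/5] = 1/(x**2 + 5) = f(x).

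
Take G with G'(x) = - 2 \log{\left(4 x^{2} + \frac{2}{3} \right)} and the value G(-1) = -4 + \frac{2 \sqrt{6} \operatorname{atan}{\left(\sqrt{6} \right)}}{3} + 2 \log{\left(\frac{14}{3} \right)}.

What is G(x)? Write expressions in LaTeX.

G(x) = - 2 x \log{\left(2 x^{2} + \frac{1}{3} \right)} - 2 x \log{\left(2 \right)} + 4 x - \frac{2 \sqrt{6} \operatorname{atan}{\left(\sqrt{6} x \right)}}{3}

Differentiate the proposed G(x) back; it has to land on the given G'(x).
A general antiderivative is - 2 x \log{\left(4 x^{2} + \frac{2}{3} \right)} + 4 x - \frac{2 \sqrt{6} \operatorname{atan}{\left(\sqrt{6} x \right)}}{3} + C.
The condition gives C = -4 + \frac{2 \sqrt{6} \operatorname{atan}{\left(\sqrt{6} \right)}}{3} + 2 \log{\left(\frac{14}{3} \right)} - (-4 + \frac{2 \sqrt{6} \operatorname{atan}{\left(\sqrt{6} \right)}}{3} + 2 \log{\left(\frac{14}{3} \right)}) = 0.
So G(x) = - 2 x \log{\left(2 x^{2} + \frac{1}{3} \right)} - 2 x \log{\left(2 \right)} + 4 x - \frac{2 \sqrt{6} \operatorname{atan}{\left(\sqrt{6} x \right)}}{3}.
Check: d/dx[- 2 x \log{\left(2 x^{2} + \frac{1}{3} \right)} - 2 x \log{\left(2 \right)} + 4 x - \frac{2 \sqrt{6} \operatorname{atan}{\left(\sqrt{6} x \right)}}{3}] = - 2 \log{\left(2 x^{2} + \frac{1}{3} \right)} - 2 \log{\left(2 \right)}, which equals G'(x).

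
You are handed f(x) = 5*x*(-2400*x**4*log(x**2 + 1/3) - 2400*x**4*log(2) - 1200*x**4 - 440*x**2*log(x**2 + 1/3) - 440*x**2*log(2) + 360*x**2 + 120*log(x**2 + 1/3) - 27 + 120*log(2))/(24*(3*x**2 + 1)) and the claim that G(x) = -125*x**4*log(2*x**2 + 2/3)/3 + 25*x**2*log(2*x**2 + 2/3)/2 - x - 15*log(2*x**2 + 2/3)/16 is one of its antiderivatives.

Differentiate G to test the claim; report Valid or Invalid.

d/dx[G] = (-12000*x**5*log(x**2 + 1/3) - 12000*x**5*log(2) - 6000*x**5 - 2200*x**3*log(x**2 + 1/3) - 2200*x**3*log(2) + 1800*x**3 - 72*x**2 + 600*x*log(x**2 + 1/3) - 135*x + 600*x*log(2) - 24)/(72*x**2 + 24)
d/dx[G] - f(x) = -1 != 0.

Invalid: d/dx[G] - f = -1, which is not 0.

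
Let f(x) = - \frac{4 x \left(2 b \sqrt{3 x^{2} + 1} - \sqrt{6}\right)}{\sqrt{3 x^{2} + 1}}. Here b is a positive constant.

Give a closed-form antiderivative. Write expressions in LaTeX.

An antiderivative is F(x) = - 4 b x^{2} + 4 \sqrt{2 x^{2} + \frac{2}{3}}.

Since d/dx undoes antidifferentiation here, F'(x) = f(x) is required of F(x).
Check: d/dx[- 4 b x^{2} + 4 \sqrt{2 x^{2} + \frac{2}{3}}] = \frac{- 8 b x \sqrt{3 x^{2} + 1} + 4 \sqrt{6} x}{\sqrt{3 x^{2} + 1}}, which equals f(x).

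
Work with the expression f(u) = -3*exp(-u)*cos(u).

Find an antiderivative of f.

Whatever form F(u) takes, F'(u) = f(u) is non-negotiable.
Check: d/du[-3*exp(-u)*sin(u)/2 + 3*exp(-u)*cos(u)/2] = -3*exp(-u)*cos(u) = f(u).

An antiderivative is F(u) = -3*exp(-u)*sin(u)/2 + 3*exp(-u)*cos(u)/2.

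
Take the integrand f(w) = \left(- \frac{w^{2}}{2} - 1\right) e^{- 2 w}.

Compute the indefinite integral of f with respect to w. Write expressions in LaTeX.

F(w) = \frac{\left(2 w^{2} + 2 w + 5\right) e^{- 2 w}}{8} + C

f has the shape u'v + uv' for u = \frac{w^{2}}{4} + \frac{w}{4} + \frac{5}{8} and v = e^{- 2 w} — it is the derivative of the product u*v.
Check: d/dw[\frac{\left(2 w^{2} + 2 w + 5\right) e^{- 2 w}}{8}] = \frac{\left(- w^{2} - 2\right) e^{- 2 w}}{2}, which equals f(w).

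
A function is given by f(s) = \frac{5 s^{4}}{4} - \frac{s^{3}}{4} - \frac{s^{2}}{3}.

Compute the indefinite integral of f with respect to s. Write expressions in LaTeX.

F(s) = \frac{s^{3} \left(36 s^{2} - 9 s - 16\right)}{144} + C

Integrate term by term and add the pieces.
Check: d/ds[\frac{s^{3} \left(36 s^{2} - 9 s - 16\right)}{144}] = \frac{5 s^{4}}{4} - \frac{s^{3}}{4} - \frac{s^{2}}{3} = f(s).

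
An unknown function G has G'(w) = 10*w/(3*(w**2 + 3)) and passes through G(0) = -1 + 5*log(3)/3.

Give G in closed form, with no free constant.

G'(w) matches the chain-rule pattern g'(h)*h' with inner function h(w) = w**2 + 3; substituting u = h(w) collapses the integral.
A general antiderivative is 5*log(w**2 + 3)/3 + C.
The condition gives C = -1 + 5*log(3)/3 - (5*log(3)/3) = -1.
So G(w) = 5*log(w**2 + 3)/3 - 1.
Check: d/dw[5*log(w**2 + 3)/3 - 1] = 10*w/(3*w**2 + 9), which equals G'(w).

G(w) = 5*log(w**2 + 3)/3 - 1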